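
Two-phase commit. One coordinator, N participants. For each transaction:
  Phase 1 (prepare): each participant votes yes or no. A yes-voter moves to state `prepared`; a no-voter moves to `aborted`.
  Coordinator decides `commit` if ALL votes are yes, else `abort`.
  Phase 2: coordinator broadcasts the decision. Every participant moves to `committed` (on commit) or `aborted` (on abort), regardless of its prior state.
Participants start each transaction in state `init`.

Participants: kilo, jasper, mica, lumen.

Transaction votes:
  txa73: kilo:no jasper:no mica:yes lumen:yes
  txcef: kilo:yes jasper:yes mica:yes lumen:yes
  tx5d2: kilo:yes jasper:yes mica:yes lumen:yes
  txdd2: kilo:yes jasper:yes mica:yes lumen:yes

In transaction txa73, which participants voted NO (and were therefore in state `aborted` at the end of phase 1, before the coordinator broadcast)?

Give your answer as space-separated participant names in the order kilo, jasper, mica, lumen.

Txn txa73 phase 1: kilo no -> aborted; jasper no -> aborted; mica yes -> prepared; lumen yes -> prepared

Answer: kilo jasper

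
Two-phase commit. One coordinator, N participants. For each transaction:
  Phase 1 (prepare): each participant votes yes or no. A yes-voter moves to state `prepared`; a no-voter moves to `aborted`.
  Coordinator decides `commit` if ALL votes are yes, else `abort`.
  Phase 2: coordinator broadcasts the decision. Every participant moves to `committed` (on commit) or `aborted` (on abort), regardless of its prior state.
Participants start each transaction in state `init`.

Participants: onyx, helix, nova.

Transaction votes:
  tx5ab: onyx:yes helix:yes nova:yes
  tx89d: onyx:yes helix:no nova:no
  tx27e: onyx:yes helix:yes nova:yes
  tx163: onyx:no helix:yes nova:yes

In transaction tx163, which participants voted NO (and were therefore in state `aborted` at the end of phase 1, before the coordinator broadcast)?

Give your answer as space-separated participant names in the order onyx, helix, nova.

Answer: onyx

Derivation:
Txn tx163 phase 1: onyx no -> aborted; helix yes -> prepared; nova yes -> prepared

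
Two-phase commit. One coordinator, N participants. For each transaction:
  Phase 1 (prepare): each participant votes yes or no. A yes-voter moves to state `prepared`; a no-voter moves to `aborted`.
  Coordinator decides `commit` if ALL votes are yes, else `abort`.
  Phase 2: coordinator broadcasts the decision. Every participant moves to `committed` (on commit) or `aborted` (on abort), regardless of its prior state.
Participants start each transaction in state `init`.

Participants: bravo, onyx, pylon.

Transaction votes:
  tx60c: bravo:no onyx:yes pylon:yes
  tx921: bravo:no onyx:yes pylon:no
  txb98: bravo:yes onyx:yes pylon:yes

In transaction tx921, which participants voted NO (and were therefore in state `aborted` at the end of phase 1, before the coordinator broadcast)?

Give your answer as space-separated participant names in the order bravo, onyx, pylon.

Answer: bravo pylon

Derivation:
Txn tx921 phase 1: bravo no -> aborted; onyx yes -> prepared; pylon no -> aborted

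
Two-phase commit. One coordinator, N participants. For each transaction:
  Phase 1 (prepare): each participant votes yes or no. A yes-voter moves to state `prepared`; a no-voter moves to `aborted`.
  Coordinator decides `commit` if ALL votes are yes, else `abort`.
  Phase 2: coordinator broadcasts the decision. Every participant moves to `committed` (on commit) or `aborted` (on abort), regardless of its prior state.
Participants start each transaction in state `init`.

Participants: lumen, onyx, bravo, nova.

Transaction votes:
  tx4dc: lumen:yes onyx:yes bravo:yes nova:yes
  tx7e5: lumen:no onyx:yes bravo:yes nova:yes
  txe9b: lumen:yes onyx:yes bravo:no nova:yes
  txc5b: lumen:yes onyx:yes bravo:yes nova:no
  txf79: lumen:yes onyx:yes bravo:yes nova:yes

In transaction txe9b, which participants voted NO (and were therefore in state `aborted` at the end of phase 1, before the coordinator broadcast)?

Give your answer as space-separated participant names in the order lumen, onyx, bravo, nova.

Answer: bravo

Derivation:
Txn txe9b phase 1: lumen yes -> prepared; onyx yes -> prepared; bravo no -> aborted; nova yes -> prepared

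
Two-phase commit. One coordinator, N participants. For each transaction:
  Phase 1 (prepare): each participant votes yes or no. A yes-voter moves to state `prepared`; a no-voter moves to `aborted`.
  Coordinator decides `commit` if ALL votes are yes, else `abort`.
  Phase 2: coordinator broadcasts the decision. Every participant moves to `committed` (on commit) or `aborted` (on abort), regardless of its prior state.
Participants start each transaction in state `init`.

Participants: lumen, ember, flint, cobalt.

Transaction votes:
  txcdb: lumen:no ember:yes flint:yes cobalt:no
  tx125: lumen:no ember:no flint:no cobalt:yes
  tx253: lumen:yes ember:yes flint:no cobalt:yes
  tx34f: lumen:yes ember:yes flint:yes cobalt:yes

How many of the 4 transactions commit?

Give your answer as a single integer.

Answer: 1

Derivation:
txcdb: no from lumen, cobalt -> abort (commits=0)
tx125: no from lumen, ember, flint -> abort (commits=0)
tx253: no from flint -> abort (commits=0)
tx34f: all yes -> commit (commits=1)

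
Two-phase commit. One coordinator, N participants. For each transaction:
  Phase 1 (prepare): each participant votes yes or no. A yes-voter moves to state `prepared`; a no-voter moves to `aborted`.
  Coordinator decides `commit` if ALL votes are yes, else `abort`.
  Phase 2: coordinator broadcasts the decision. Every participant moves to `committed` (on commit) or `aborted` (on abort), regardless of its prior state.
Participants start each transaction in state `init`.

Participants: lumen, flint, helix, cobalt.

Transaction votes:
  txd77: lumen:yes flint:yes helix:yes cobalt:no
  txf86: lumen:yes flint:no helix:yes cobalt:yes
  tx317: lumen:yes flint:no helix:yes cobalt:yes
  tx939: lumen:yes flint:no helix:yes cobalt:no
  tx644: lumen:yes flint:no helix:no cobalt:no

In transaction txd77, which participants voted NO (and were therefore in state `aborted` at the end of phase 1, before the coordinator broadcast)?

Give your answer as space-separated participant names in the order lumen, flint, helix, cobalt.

Txn txd77 phase 1: lumen yes -> prepared; flint yes -> prepared; helix yes -> prepared; cobalt no -> aborted

Answer: cobalt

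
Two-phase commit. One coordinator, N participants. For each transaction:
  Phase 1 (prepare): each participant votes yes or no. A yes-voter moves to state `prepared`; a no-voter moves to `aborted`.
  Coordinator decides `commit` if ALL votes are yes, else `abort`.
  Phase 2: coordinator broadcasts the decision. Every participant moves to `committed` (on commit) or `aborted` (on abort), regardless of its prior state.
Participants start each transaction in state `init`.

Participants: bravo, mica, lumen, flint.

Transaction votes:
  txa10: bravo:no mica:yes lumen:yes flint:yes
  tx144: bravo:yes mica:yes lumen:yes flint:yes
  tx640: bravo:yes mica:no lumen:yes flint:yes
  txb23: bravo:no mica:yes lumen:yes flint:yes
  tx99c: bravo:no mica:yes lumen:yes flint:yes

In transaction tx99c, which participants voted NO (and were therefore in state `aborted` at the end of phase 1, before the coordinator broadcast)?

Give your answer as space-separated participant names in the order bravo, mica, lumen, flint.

Txn tx99c phase 1: bravo no -> aborted; mica yes -> prepared; lumen yes -> prepared; flint yes -> prepared

Answer: bravo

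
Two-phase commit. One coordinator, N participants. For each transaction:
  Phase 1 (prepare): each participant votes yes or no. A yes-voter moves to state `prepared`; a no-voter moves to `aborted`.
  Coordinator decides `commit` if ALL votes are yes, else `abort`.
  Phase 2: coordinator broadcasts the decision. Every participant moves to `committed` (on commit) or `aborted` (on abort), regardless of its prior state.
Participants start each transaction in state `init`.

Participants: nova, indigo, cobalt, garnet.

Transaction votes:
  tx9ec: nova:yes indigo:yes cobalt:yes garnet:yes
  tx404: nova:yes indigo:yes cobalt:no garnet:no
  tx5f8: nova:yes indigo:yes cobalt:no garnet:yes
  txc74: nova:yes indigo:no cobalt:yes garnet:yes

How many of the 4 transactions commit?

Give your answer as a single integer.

Answer: 1

Derivation:
tx9ec: all yes -> commit (commits=1)
tx404: no from cobalt, garnet -> abort (commits=1)
tx5f8: no from cobalt -> abort (commits=1)
txc74: no from indigo -> abort (commits=1)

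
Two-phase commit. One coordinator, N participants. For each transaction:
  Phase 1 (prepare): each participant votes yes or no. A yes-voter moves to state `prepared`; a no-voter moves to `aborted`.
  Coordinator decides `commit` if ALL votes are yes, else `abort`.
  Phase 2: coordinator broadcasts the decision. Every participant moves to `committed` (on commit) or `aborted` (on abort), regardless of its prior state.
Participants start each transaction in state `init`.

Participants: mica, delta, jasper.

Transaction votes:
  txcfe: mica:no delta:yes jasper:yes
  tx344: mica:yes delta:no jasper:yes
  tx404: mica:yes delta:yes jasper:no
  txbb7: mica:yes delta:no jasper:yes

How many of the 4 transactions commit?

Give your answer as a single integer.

Answer: 0

Derivation:
txcfe: no from mica -> abort (commits=0)
tx344: no from delta -> abort (commits=0)
tx404: no from jasper -> abort (commits=0)
txbb7: no from delta -> abort (commits=0)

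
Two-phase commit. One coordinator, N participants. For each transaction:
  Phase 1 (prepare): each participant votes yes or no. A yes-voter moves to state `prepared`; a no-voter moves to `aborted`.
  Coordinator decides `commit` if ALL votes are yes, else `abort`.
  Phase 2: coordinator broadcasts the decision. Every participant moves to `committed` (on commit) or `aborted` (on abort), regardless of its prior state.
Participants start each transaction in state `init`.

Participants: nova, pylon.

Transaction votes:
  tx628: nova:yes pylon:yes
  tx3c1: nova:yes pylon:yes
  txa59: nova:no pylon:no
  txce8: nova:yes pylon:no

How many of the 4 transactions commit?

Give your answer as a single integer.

tx628: all yes -> commit (commits=1)
tx3c1: all yes -> commit (commits=2)
txa59: no from nova, pylon -> abort (commits=2)
txce8: no from pylon -> abort (commits=2)

Answer: 2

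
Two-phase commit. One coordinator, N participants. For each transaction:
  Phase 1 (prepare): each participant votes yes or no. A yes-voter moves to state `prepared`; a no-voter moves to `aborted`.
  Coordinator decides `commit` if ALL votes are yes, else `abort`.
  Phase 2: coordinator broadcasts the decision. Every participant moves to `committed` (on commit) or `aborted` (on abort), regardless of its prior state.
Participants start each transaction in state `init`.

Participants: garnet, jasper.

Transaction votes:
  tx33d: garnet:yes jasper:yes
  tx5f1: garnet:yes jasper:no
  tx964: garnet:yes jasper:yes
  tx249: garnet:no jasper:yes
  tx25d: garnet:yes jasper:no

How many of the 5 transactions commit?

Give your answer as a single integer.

Answer: 2

Derivation:
tx33d: all yes -> commit (commits=1)
tx5f1: no from jasper -> abort (commits=1)
tx964: all yes -> commit (commits=2)
tx249: no from garnet -> abort (commits=2)
tx25d: no from jasper -> abort (commits=2)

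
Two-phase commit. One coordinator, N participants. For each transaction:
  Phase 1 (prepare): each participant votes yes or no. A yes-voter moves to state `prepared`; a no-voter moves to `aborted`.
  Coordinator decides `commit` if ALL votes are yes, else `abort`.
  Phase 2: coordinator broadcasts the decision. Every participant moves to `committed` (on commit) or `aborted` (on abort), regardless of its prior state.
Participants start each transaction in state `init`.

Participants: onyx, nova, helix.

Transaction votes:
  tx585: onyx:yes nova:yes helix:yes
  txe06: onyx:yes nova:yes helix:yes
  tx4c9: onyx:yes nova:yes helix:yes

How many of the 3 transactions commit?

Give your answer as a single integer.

Answer: 3

Derivation:
tx585: all yes -> commit (commits=1)
txe06: all yes -> commit (commits=2)
tx4c9: all yes -> commit (commits=3)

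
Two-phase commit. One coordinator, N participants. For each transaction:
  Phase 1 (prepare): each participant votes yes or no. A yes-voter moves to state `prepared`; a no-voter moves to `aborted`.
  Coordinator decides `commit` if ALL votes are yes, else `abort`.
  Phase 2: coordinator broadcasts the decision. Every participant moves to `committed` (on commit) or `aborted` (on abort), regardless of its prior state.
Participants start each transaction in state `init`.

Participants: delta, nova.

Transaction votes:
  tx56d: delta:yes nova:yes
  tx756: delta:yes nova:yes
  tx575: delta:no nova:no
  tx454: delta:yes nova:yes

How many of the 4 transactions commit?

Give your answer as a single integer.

Answer: 3

Derivation:
tx56d: all yes -> commit (commits=1)
tx756: all yes -> commit (commits=2)
tx575: no from delta, nova -> abort (commits=2)
tx454: all yes -> commit (commits=3)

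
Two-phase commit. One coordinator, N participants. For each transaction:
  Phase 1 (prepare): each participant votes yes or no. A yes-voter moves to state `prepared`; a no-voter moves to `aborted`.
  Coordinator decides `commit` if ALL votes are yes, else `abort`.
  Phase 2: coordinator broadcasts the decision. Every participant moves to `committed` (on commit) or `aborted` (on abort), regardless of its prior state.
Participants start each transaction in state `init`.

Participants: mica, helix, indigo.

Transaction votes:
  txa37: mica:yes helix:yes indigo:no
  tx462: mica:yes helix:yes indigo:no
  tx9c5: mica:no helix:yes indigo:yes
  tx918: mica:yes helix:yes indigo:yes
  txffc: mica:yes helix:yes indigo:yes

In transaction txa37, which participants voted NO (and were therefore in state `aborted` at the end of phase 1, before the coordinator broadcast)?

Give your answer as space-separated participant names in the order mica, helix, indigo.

Txn txa37 phase 1: mica yes -> prepared; helix yes -> prepared; indigo no -> aborted

Answer: indigo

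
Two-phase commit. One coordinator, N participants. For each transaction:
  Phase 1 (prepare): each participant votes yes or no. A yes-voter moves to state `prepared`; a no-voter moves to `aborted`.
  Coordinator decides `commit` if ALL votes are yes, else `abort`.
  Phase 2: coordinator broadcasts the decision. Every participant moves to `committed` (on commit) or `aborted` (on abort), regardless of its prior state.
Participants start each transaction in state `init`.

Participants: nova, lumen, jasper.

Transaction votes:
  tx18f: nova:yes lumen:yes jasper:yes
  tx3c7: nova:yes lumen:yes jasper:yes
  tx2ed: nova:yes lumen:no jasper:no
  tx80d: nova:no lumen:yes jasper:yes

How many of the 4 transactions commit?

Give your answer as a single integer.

Answer: 2

Derivation:
tx18f: all yes -> commit (commits=1)
tx3c7: all yes -> commit (commits=2)
tx2ed: no from lumen, jasper -> abort (commits=2)
tx80d: no from nova -> abort (commits=2)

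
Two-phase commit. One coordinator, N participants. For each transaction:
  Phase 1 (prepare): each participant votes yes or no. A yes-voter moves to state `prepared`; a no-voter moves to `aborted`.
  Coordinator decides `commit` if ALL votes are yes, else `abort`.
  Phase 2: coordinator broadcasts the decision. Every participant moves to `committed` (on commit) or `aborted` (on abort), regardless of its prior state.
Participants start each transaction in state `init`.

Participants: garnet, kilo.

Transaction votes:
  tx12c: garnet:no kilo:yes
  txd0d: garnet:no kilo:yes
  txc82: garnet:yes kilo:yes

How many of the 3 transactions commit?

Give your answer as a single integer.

Answer: 1

Derivation:
tx12c: no from garnet -> abort (commits=0)
txd0d: no from garnet -> abort (commits=0)
txc82: all yes -> commit (commits=1)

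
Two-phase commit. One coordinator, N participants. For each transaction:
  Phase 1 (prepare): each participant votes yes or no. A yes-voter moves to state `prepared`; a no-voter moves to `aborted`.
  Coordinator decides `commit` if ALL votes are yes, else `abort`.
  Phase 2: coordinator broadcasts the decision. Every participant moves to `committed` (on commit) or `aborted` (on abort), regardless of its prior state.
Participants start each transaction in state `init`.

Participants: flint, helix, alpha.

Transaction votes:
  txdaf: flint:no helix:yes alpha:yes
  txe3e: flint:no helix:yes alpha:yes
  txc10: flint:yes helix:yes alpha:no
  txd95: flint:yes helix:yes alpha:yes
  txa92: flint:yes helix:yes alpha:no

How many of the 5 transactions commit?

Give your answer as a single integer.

Answer: 1

Derivation:
txdaf: no from flint -> abort (commits=0)
txe3e: no from flint -> abort (commits=0)
txc10: no from alpha -> abort (commits=0)
txd95: all yes -> commit (commits=1)
txa92: no from alpha -> abort (commits=1)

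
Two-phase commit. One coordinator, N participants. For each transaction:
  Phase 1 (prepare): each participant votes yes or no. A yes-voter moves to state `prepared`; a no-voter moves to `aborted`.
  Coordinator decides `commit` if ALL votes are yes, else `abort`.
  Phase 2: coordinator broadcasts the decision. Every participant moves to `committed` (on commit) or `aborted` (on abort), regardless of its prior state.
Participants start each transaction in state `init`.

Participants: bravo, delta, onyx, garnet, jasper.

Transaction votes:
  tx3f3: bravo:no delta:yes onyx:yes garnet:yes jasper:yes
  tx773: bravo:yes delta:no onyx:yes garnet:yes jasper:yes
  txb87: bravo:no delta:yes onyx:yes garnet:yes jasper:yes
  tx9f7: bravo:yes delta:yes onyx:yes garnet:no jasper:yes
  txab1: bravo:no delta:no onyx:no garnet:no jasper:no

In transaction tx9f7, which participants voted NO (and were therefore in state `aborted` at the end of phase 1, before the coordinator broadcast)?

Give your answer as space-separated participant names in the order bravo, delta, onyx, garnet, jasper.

Answer: garnet

Derivation:
Txn tx9f7 phase 1: bravo yes -> prepared; delta yes -> prepared; onyx yes -> prepared; garnet no -> aborted; jasper yes -> prepared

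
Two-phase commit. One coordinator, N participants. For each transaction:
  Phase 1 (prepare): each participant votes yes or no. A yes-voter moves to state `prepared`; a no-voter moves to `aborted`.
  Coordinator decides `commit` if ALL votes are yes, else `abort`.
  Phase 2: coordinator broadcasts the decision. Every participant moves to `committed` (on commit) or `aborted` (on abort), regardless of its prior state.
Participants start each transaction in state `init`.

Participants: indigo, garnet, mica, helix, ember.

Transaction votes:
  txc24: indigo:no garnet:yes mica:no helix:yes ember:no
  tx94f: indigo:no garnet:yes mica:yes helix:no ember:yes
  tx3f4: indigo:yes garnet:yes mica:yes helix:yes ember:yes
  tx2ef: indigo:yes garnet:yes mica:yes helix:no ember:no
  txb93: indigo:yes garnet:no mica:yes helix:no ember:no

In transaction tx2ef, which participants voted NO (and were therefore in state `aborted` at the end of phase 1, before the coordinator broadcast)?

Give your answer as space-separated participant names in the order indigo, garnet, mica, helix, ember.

Txn tx2ef phase 1: indigo yes -> prepared; garnet yes -> prepared; mica yes -> prepared; helix no -> aborted; ember no -> aborted

Answer: helix ember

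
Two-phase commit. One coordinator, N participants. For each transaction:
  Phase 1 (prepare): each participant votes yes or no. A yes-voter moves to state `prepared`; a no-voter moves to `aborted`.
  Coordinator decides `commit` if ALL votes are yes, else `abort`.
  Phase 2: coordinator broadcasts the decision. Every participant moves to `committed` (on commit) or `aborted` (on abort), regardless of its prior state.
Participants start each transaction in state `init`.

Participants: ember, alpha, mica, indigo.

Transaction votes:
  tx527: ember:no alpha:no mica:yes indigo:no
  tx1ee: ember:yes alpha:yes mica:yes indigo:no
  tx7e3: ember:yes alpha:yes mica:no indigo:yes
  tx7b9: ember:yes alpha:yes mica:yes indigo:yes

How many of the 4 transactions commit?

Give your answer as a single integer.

tx527: no from ember, alpha, indigo -> abort (commits=0)
tx1ee: no from indigo -> abort (commits=0)
tx7e3: no from mica -> abort (commits=0)
tx7b9: all yes -> commit (commits=1)

Answer: 1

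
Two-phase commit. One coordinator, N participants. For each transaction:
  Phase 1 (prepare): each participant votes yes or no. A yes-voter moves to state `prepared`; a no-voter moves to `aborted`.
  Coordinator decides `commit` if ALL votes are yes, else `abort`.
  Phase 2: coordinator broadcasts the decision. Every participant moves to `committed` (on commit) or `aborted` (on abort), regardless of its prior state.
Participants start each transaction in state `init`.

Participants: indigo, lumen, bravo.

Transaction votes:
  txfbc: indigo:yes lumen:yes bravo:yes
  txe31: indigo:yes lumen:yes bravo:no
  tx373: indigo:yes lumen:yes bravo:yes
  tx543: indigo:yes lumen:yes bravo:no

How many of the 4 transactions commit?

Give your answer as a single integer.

Answer: 2

Derivation:
txfbc: all yes -> commit (commits=1)
txe31: no from bravo -> abort (commits=1)
tx373: all yes -> commit (commits=2)
tx543: no from bravo -> abort (commits=2)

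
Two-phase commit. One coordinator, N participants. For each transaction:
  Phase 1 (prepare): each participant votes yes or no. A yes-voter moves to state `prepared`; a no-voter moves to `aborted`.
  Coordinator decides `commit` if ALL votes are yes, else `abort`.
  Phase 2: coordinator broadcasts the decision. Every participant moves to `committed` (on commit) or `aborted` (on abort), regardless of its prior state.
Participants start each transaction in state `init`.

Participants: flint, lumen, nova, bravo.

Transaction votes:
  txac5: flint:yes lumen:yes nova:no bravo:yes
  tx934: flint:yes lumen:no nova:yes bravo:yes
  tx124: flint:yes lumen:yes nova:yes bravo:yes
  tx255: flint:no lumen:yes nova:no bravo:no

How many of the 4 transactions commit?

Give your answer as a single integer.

Answer: 1

Derivation:
txac5: no from nova -> abort (commits=0)
tx934: no from lumen -> abort (commits=0)
tx124: all yes -> commit (commits=1)
tx255: no from flint, nova, bravo -> abort (commits=1)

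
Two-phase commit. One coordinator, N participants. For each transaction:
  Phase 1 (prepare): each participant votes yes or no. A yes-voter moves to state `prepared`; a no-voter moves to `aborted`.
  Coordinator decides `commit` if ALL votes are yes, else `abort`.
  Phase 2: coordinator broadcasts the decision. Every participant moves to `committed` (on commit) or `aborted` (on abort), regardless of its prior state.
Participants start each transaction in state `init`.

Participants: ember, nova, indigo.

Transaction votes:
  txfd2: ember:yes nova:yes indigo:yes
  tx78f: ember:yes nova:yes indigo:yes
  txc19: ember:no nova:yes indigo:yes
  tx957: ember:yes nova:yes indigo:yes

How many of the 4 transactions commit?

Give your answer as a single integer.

Answer: 3

Derivation:
txfd2: all yes -> commit (commits=1)
tx78f: all yes -> commit (commits=2)
txc19: no from ember -> abort (commits=2)
tx957: all yes -> commit (commits=3)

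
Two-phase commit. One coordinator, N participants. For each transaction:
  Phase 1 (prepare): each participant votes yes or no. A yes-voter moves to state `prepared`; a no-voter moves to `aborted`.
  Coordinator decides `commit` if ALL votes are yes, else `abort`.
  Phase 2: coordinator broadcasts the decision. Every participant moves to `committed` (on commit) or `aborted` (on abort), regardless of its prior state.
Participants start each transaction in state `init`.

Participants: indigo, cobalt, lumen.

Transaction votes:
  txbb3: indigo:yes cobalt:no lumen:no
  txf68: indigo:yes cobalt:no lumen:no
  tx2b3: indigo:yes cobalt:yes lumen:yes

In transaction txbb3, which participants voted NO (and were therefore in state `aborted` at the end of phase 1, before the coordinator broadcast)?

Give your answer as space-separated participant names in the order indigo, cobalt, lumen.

Answer: cobalt lumen

Derivation:
Txn txbb3 phase 1: indigo yes -> prepared; cobalt no -> aborted; lumen no -> aborted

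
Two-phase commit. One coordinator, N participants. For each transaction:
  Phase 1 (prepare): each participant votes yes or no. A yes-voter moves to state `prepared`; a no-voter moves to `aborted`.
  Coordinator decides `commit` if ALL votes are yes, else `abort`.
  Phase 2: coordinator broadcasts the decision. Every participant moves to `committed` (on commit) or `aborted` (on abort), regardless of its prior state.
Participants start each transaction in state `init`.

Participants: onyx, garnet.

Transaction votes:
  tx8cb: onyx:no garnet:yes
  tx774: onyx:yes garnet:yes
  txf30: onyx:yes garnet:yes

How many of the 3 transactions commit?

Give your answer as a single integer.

Answer: 2

Derivation:
tx8cb: no from onyx -> abort (commits=0)
tx774: all yes -> commit (commits=1)
txf30: all yes -> commit (commits=2)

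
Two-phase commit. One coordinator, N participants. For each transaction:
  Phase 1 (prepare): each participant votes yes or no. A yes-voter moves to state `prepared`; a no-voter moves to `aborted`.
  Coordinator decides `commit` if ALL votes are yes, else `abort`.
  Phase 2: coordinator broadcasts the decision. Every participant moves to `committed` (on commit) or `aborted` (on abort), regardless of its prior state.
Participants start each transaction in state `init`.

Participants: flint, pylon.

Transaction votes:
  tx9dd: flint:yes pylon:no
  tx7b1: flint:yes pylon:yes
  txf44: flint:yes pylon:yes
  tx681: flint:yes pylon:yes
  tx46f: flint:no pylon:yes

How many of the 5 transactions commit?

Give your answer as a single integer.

tx9dd: no from pylon -> abort (commits=0)
tx7b1: all yes -> commit (commits=1)
txf44: all yes -> commit (commits=2)
tx681: all yes -> commit (commits=3)
tx46f: no from flint -> abort (commits=3)

Answer: 3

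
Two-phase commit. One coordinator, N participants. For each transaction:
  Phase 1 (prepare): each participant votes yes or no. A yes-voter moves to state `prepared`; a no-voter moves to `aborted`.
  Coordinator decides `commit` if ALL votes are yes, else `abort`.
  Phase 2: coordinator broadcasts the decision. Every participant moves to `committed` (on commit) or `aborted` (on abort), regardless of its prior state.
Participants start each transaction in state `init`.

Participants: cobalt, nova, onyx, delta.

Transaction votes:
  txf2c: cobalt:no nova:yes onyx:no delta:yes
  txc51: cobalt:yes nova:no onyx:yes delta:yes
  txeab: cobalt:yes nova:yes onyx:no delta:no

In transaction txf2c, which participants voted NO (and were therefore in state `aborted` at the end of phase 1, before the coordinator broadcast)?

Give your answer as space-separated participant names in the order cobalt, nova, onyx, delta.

Txn txf2c phase 1: cobalt no -> aborted; nova yes -> prepared; onyx no -> aborted; delta yes -> prepared

Answer: cobalt onyx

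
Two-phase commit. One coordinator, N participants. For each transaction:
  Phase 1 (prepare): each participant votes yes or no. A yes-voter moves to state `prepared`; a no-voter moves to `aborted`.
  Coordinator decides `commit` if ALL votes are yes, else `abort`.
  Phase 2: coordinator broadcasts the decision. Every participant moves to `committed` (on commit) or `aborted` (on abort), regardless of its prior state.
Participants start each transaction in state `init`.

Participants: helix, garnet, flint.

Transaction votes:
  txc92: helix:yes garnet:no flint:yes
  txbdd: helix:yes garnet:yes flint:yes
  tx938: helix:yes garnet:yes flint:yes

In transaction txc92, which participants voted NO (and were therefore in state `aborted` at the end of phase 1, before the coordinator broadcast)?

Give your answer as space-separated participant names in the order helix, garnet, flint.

Txn txc92 phase 1: helix yes -> prepared; garnet no -> aborted; flint yes -> prepared

Answer: garnet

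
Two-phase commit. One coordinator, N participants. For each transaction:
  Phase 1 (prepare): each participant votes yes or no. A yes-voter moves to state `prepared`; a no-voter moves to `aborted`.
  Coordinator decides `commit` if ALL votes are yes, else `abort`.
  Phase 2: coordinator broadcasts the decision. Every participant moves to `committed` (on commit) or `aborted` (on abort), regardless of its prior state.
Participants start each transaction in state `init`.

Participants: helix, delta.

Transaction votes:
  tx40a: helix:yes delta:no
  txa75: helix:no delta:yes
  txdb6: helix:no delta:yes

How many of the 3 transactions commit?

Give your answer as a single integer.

tx40a: no from delta -> abort (commits=0)
txa75: no from helix -> abort (commits=0)
txdb6: no from helix -> abort (commits=0)

Answer: 0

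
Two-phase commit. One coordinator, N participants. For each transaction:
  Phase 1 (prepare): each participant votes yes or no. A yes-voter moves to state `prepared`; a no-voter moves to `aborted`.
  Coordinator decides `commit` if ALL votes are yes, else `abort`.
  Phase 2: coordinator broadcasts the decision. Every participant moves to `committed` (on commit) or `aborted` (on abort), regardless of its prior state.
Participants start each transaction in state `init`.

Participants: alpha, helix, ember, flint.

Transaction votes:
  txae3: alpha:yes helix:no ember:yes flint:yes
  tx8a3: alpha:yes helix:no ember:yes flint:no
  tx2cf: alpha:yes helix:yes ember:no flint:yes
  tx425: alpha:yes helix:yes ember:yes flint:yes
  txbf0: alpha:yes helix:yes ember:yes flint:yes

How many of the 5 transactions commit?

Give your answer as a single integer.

Answer: 2

Derivation:
txae3: no from helix -> abort (commits=0)
tx8a3: no from helix, flint -> abort (commits=0)
tx2cf: no from ember -> abort (commits=0)
tx425: all yes -> commit (commits=1)
txbf0: all yes -> commit (commits=2)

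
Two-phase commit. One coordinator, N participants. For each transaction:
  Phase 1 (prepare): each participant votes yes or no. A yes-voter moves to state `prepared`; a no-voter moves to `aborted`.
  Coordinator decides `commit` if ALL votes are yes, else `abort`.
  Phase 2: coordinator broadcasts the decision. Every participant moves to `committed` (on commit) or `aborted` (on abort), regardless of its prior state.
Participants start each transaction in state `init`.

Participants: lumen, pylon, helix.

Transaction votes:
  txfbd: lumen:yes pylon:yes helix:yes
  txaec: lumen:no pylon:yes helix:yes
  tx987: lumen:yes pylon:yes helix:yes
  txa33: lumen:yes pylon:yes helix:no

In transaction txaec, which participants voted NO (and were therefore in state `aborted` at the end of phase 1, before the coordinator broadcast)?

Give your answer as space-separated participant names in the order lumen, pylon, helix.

Txn txaec phase 1: lumen no -> aborted; pylon yes -> prepared; helix yes -> prepared

Answer: lumen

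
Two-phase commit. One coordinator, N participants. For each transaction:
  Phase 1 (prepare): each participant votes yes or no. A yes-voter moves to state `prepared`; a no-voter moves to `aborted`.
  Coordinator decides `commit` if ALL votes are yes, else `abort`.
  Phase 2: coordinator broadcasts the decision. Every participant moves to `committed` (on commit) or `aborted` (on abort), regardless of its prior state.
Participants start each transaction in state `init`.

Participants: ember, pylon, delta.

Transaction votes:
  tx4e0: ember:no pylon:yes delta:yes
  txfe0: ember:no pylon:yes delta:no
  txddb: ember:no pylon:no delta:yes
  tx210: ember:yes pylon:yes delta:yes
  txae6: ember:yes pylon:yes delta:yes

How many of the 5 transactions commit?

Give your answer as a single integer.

tx4e0: no from ember -> abort (commits=0)
txfe0: no from ember, delta -> abort (commits=0)
txddb: no from ember, pylon -> abort (commits=0)
tx210: all yes -> commit (commits=1)
txae6: all yes -> commit (commits=2)

Answer: 2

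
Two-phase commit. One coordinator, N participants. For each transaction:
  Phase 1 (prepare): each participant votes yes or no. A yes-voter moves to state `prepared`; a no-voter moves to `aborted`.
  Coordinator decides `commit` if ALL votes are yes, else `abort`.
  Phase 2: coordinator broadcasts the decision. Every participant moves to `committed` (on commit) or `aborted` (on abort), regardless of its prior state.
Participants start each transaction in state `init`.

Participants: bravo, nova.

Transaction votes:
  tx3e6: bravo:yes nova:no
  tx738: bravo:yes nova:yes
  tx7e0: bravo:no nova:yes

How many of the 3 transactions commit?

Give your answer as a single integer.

Answer: 1

Derivation:
tx3e6: no from nova -> abort (commits=0)
tx738: all yes -> commit (commits=1)
tx7e0: no from bravo -> abort (commits=1)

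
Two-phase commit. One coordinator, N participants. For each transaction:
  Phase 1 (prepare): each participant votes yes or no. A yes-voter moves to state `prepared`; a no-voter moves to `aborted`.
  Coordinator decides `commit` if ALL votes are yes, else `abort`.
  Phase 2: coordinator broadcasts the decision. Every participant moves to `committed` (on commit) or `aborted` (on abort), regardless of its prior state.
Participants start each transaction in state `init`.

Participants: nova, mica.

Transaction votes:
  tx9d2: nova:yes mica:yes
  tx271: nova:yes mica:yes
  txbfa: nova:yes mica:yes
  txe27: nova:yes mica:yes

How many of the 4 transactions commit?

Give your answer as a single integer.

Answer: 4

Derivation:
tx9d2: all yes -> commit (commits=1)
tx271: all yes -> commit (commits=2)
txbfa: all yes -> commit (commits=3)
txe27: all yes -> commit (commits=4)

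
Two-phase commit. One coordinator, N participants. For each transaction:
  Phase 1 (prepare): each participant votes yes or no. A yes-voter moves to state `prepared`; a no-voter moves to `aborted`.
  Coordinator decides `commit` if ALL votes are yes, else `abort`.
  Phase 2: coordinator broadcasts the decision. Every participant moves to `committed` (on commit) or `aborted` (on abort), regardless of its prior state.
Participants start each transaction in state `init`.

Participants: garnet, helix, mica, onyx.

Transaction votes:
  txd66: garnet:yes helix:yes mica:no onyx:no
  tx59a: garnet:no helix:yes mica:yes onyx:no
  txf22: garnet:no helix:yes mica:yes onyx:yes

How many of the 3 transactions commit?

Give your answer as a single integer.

Answer: 0

Derivation:
txd66: no from mica, onyx -> abort (commits=0)
tx59a: no from garnet, onyx -> abort (commits=0)
txf22: no from garnet -> abort (commits=0)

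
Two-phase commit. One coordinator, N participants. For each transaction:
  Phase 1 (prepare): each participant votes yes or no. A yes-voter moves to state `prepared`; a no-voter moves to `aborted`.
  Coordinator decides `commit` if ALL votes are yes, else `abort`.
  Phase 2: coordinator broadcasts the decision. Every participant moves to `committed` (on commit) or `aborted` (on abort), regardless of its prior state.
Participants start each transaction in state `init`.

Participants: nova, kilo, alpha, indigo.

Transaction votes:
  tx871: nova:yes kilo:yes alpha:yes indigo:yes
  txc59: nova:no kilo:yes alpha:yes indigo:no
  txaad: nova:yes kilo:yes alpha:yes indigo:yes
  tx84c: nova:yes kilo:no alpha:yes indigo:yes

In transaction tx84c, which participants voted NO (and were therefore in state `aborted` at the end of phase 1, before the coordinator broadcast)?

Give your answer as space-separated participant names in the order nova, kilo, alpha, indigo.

Txn tx84c phase 1: nova yes -> prepared; kilo no -> aborted; alpha yes -> prepared; indigo yes -> prepared

Answer: kilo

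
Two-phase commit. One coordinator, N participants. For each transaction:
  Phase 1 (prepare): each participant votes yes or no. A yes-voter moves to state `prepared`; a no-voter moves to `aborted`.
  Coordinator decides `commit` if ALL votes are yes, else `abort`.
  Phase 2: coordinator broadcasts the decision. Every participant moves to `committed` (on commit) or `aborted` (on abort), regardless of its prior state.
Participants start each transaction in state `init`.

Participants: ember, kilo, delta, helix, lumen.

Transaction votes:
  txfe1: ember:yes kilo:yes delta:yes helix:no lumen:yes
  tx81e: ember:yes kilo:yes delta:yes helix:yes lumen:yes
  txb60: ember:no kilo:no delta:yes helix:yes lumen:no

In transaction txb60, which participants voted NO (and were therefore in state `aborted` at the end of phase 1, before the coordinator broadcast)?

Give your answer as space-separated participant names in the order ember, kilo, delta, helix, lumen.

Txn txb60 phase 1: ember no -> aborted; kilo no -> aborted; delta yes -> prepared; helix yes -> prepared; lumen no -> aborted

Answer: ember kilo lumen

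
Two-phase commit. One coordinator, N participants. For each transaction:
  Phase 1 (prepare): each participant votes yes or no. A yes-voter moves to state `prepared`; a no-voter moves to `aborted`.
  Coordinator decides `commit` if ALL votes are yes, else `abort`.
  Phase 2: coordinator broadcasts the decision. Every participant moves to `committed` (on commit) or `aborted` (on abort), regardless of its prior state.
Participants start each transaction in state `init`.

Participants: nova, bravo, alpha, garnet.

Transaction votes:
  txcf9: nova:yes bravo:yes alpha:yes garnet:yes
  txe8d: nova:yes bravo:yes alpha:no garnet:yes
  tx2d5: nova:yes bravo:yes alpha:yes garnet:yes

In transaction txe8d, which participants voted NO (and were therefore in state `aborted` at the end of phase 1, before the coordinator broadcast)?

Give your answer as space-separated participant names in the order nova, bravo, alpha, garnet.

Txn txe8d phase 1: nova yes -> prepared; bravo yes -> prepared; alpha no -> aborted; garnet yes -> prepared

Answer: alpha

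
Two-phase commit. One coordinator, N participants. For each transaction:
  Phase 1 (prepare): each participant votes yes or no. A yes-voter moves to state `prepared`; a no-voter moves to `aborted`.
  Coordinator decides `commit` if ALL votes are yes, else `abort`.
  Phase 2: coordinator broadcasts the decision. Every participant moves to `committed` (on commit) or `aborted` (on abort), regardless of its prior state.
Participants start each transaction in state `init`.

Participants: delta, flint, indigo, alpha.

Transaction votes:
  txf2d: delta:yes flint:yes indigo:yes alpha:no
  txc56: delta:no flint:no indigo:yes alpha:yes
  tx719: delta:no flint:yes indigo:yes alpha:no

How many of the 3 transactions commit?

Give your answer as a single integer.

txf2d: no from alpha -> abort (commits=0)
txc56: no from delta, flint -> abort (commits=0)
tx719: no from delta, alpha -> abort (commits=0)

Answer: 0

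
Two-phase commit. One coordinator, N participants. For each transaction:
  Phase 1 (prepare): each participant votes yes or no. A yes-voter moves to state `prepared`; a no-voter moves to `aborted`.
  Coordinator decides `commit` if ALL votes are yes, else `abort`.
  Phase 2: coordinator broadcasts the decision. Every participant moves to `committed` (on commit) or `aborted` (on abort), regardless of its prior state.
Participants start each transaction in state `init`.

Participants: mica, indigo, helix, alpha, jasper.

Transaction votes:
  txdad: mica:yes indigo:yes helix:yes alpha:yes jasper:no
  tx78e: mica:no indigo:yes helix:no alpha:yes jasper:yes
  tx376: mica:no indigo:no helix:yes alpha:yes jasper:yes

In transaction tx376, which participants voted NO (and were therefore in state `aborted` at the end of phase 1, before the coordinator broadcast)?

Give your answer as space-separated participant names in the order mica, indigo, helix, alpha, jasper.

Txn tx376 phase 1: mica no -> aborted; indigo no -> aborted; helix yes -> prepared; alpha yes -> prepared; jasper yes -> prepared

Answer: mica indigo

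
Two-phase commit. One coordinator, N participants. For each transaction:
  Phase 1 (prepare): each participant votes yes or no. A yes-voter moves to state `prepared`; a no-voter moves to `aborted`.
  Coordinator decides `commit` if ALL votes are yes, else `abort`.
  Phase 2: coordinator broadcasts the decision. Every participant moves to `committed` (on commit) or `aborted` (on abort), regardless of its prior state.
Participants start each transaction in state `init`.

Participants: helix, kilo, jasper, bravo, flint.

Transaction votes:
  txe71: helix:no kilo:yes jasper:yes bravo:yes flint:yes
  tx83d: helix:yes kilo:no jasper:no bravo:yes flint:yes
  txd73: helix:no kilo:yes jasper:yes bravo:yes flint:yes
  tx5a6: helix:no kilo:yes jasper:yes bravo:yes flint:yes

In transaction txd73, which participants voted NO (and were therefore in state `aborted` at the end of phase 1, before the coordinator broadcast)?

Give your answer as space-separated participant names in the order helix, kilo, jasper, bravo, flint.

Txn txd73 phase 1: helix no -> aborted; kilo yes -> prepared; jasper yes -> prepared; bravo yes -> prepared; flint yes -> prepared

Answer: helix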